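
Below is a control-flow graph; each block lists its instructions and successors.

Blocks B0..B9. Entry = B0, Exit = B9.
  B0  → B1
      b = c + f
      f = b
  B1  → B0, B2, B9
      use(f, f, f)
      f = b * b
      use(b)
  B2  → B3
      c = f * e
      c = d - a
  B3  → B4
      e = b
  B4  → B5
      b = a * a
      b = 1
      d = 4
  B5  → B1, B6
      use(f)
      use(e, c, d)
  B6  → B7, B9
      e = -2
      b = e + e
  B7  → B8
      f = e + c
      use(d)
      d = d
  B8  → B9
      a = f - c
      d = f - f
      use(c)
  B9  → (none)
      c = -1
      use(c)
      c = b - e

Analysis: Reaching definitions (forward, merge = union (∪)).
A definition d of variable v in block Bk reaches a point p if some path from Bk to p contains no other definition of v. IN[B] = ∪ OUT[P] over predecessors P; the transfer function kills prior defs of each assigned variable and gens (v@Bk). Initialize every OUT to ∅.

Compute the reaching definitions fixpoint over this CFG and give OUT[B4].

Per-block solution:
  B0:   IN={b@B0, b@B4, c@B2, d@B4, e@B3, f@B1}   OUT={b@B0, c@B2, d@B4, e@B3, f@B0}
  B1:   IN={b@B0, b@B4, c@B2, d@B4, e@B3, f@B0, f@B1}   OUT={b@B0, b@B4, c@B2, d@B4, e@B3, f@B1}
  B2:   IN={b@B0, b@B4, c@B2, d@B4, e@B3, f@B1}   OUT={b@B0, b@B4, c@B2, d@B4, e@B3, f@B1}
  B3:   IN={b@B0, b@B4, c@B2, d@B4, e@B3, f@B1}   OUT={b@B0, b@B4, c@B2, d@B4, e@B3, f@B1}
  B4:   IN={b@B0, b@B4, c@B2, d@B4, e@B3, f@B1}   OUT={b@B4, c@B2, d@B4, e@B3, f@B1}
  B5:   IN={b@B4, c@B2, d@B4, e@B3, f@B1}   OUT={b@B4, c@B2, d@B4, e@B3, f@B1}
  B6:   IN={b@B4, c@B2, d@B4, e@B3, f@B1}   OUT={b@B6, c@B2, d@B4, e@B6, f@B1}
  B7:   IN={b@B6, c@B2, d@B4, e@B6, f@B1}   OUT={b@B6, c@B2, d@B7, e@B6, f@B7}
  B8:   IN={b@B6, c@B2, d@B7, e@B6, f@B7}   OUT={a@B8, b@B6, c@B2, d@B8, e@B6, f@B7}
  B9:   IN={a@B8, b@B0, b@B4, b@B6, c@B2, d@B4, d@B8, e@B3, e@B6, f@B1, f@B7}   OUT={a@B8, b@B0, b@B4, b@B6, c@B9, d@B4, d@B8, e@B3, e@B6, f@B1, f@B7}

Merge at B4: IN[B4] = OUT[B3] = {b@B0, b@B4, c@B2, d@B4, e@B3, f@B1}
Applying B4's transfer function to that IN value gives OUT[B4] (row B4 above).

Answer: {b@B4, c@B2, d@B4, e@B3, f@B1}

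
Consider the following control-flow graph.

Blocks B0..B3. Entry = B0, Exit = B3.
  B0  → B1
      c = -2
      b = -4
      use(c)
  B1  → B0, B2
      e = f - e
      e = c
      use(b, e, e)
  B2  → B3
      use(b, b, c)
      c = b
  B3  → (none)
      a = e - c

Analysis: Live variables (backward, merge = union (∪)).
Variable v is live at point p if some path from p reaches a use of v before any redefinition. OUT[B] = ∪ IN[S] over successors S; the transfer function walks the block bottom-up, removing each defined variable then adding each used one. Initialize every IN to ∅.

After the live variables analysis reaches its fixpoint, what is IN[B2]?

Per-block solution:
  B0:  IN={e, f}  OUT={b, c, e, f}
  B1:  IN={b, c, e, f}  OUT={b, c, e, f}
  B2:  IN={b, c, e}  OUT={c, e}
  B3:  IN={c, e}  OUT={}

Merge at B2: OUT[B2] = IN[B3] = {c, e}
Applying B2's transfer function to that OUT value gives IN[B2] (row B2 above).

Answer: {b, c, e}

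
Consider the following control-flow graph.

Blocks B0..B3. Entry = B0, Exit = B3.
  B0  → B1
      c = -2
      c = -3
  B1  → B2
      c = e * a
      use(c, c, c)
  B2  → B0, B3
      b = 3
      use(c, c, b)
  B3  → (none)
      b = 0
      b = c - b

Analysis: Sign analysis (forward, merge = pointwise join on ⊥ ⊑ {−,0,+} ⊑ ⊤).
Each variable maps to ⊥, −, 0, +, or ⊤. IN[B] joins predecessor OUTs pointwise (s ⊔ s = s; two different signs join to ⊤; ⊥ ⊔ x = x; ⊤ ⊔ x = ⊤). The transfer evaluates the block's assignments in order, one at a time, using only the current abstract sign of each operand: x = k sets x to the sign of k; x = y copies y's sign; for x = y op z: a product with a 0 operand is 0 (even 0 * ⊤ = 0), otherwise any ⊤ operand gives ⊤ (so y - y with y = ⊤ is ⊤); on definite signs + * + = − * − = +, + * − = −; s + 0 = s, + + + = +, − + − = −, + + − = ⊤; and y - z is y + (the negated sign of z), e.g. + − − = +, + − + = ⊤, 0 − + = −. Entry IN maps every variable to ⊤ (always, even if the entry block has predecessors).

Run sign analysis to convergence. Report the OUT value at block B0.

Converged values:
  B0:  IN=(all ⊤)  OUT={c:-; rest ⊤}
  B1:  IN={c:-; rest ⊤}  OUT=(all ⊤)
  B2:  IN=(all ⊤)  OUT={b:+; rest ⊤}
  B3:  IN={b:+; rest ⊤}  OUT=(all ⊤)

Merge at B0 (entry node, so the boundary value (all ⊤) is joined with the incoming edge(s)): IN[B0] = (all ⊤) ⊔ OUT[B2] = {a: ⊤, b: ⊤, c: ⊤, d: ⊤, e: ⊤, f: ⊤}
Applying B0's transfer function to that IN value gives OUT[B0] (row B0 above).

Answer: {a: ⊤, b: ⊤, c: -, d: ⊤, e: ⊤, f: ⊤}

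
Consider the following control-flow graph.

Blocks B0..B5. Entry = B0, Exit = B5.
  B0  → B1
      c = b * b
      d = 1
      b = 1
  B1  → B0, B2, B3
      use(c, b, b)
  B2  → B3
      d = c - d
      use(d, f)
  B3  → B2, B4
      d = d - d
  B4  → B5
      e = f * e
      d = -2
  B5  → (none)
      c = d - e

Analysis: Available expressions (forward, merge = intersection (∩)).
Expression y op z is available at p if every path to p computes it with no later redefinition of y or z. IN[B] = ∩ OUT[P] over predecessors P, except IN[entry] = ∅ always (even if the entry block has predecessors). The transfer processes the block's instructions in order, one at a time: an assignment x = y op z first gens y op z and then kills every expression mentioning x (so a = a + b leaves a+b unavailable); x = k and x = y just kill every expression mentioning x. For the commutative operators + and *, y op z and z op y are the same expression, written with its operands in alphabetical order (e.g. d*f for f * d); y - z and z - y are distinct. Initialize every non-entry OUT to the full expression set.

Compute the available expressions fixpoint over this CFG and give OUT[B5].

Answer: {d-e}

Working:
Fixpoint table:
  B0:   IN={}   OUT={}
  B1:   IN={}   OUT={}
  B2:   IN={}   OUT={}
  B3:   IN={}   OUT={}
  B4:   IN={}   OUT={}
  B5:   IN={}   OUT={d-e}

Merge at B5: IN[B5] = OUT[B4] = {}
Applying B5's transfer function to that IN value gives OUT[B5] (row B5 above).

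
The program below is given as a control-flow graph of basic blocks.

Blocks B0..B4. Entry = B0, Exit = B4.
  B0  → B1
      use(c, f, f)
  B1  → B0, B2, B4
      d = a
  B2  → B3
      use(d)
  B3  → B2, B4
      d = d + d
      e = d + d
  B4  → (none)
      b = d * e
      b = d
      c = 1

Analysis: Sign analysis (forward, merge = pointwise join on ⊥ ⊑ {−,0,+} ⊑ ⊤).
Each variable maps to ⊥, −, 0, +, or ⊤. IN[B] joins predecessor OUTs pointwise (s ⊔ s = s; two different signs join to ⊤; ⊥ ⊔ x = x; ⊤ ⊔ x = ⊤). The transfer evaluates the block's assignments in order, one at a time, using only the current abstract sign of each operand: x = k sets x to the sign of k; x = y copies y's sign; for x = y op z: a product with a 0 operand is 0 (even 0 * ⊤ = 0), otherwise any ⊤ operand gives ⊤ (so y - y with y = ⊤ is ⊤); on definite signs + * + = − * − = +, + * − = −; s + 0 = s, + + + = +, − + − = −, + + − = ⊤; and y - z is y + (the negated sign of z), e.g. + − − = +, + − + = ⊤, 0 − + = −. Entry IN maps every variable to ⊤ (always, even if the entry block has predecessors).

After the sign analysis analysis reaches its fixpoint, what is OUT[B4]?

Converged values:
  B0: | IN=(all ⊤) | OUT=(all ⊤)
  B1: | IN=(all ⊤) | OUT=(all ⊤)
  B2: | IN=(all ⊤) | OUT=(all ⊤)
  B3: | IN=(all ⊤) | OUT=(all ⊤)
  B4: | IN=(all ⊤) | OUT={c:+; rest ⊤}

Merge at B4: IN[B4] = OUT[B1] ⊔ OUT[B3] = {a: ⊤, b: ⊤, c: ⊤, d: ⊤, e: ⊤, f: ⊤}
Applying B4's transfer function to that IN value gives OUT[B4] (row B4 above).

Answer: {a: ⊤, b: ⊤, c: +, d: ⊤, e: ⊤, f: ⊤}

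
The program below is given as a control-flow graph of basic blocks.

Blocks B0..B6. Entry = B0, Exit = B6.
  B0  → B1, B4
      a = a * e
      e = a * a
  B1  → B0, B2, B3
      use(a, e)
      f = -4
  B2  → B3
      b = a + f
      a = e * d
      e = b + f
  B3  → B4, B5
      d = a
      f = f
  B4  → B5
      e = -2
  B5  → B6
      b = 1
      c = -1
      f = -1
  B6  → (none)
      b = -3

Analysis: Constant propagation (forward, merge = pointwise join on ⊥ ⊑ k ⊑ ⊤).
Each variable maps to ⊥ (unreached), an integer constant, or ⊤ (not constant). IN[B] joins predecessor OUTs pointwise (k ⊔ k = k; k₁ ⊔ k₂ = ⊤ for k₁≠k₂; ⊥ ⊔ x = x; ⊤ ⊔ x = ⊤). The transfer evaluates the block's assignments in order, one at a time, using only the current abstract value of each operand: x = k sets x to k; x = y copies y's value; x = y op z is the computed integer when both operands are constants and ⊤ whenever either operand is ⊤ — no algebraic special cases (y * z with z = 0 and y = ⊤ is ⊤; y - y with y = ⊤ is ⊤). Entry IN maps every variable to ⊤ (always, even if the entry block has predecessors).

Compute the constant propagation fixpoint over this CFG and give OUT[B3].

Per-block solution:
  B0: | IN=(all ⊤) | OUT=(all ⊤)
  B1: | IN=(all ⊤) | OUT={f:-4; rest ⊤}
  B2: | IN={f:-4; rest ⊤} | OUT={f:-4; rest ⊤}
  B3: | IN={f:-4; rest ⊤} | OUT={f:-4; rest ⊤}
  B4: | IN=(all ⊤) | OUT={e:-2; rest ⊤}
  B5: | IN=(all ⊤) | OUT={b:1, c:-1, f:-1; rest ⊤}
  B6: | IN={b:1, c:-1, f:-1; rest ⊤} | OUT={b:-3, c:-1, f:-1; rest ⊤}

Merge at B3: IN[B3] = OUT[B1] ⊔ OUT[B2] = {a: ⊤, b: ⊤, c: ⊤, d: ⊤, e: ⊤, f: -4}
Applying B3's transfer function to that IN value gives OUT[B3] (row B3 above).

Answer: {a: ⊤, b: ⊤, c: ⊤, d: ⊤, e: ⊤, f: -4}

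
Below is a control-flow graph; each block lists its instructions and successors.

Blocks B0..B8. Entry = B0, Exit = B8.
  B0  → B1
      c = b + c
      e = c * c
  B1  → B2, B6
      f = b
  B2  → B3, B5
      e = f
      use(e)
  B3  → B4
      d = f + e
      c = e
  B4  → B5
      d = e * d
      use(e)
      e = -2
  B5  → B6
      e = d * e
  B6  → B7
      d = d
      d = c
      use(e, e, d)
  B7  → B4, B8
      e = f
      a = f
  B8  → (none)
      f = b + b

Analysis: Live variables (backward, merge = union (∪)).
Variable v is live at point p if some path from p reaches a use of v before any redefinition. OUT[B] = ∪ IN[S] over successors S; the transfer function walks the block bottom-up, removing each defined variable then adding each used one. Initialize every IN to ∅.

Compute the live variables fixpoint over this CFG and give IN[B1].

Answer: {b, c, d, e}

Working:
Converged values:
  B0:   IN={b, c, d}   OUT={b, c, d, e}
  B1:   IN={b, c, d, e}   OUT={b, c, d, e, f}
  B2:   IN={b, c, d, f}   OUT={b, c, d, e, f}
  B3:   IN={b, e, f}   OUT={b, c, d, e, f}
  B4:   IN={b, c, d, e, f}   OUT={b, c, d, e, f}
  B5:   IN={b, c, d, e, f}   OUT={b, c, d, e, f}
  B6:   IN={b, c, d, e, f}   OUT={b, c, d, f}
  B7:   IN={b, c, d, f}   OUT={b, c, d, e, f}
  B8:   IN={b}   OUT={}

Merge at B1: OUT[B1] = IN[B2] ⊔ IN[B6] = {b, c, d, e, f}
Applying B1's transfer function to that OUT value gives IN[B1] (row B1 above).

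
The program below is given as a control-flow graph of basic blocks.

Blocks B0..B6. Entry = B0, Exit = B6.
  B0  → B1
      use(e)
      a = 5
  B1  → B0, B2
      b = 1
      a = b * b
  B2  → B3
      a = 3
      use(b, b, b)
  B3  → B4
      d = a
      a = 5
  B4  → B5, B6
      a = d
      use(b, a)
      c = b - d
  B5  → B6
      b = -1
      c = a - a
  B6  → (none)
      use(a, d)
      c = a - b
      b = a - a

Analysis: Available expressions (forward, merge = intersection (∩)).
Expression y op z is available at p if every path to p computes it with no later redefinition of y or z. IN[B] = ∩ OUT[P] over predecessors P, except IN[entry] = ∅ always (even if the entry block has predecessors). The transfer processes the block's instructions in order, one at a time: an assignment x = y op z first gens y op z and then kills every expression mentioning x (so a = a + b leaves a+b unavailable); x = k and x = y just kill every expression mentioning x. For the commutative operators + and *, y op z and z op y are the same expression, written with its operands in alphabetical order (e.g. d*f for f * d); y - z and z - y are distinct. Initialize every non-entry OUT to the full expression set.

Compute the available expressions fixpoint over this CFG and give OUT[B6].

Converged values:
  B0: | IN={} | OUT={}
  B1: | IN={} | OUT={b*b}
  B2: | IN={b*b} | OUT={b*b}
  B3: | IN={b*b} | OUT={b*b}
  B4: | IN={b*b} | OUT={b*b, b-d}
  B5: | IN={b*b, b-d} | OUT={a-a}
  B6: | IN={} | OUT={a-a}

Merge at B6: IN[B6] = OUT[B4] ∩ OUT[B5] = {}
Applying B6's transfer function to that IN value gives OUT[B6] (row B6 above).

Answer: {a-a}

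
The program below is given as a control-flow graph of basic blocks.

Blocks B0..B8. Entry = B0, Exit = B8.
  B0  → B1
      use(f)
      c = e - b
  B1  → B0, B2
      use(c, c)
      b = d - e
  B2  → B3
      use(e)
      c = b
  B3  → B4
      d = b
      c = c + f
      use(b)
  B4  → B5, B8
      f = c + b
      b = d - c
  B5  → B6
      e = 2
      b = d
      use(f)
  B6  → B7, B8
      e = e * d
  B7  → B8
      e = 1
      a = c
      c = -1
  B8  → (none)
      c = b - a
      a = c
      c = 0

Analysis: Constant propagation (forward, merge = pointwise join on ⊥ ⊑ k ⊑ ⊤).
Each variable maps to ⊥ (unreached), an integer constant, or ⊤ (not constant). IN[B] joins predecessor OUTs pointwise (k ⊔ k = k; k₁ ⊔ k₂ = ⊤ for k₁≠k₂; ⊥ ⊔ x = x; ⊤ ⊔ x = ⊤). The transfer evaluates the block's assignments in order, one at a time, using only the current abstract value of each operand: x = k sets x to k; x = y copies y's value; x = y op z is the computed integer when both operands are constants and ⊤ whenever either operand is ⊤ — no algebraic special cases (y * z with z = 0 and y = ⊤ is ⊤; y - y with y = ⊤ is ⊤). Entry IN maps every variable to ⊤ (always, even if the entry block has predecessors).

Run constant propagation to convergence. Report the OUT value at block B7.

Per-block solution:
  B0:  IN=(all ⊤)  OUT=(all ⊤)
  B1:  IN=(all ⊤)  OUT=(all ⊤)
  B2:  IN=(all ⊤)  OUT=(all ⊤)
  B3:  IN=(all ⊤)  OUT=(all ⊤)
  B4:  IN=(all ⊤)  OUT=(all ⊤)
  B5:  IN=(all ⊤)  OUT={e:2; rest ⊤}
  B6:  IN={e:2; rest ⊤}  OUT=(all ⊤)
  B7:  IN=(all ⊤)  OUT={c:-1, e:1; rest ⊤}
  B8:  IN=(all ⊤)  OUT={c:0; rest ⊤}

Merge at B7: IN[B7] = OUT[B6] = {a: ⊤, b: ⊤, c: ⊤, d: ⊤, e: ⊤, f: ⊤}
Applying B7's transfer function to that IN value gives OUT[B7] (row B7 above).

Answer: {a: ⊤, b: ⊤, c: -1, d: ⊤, e: 1, f: ⊤}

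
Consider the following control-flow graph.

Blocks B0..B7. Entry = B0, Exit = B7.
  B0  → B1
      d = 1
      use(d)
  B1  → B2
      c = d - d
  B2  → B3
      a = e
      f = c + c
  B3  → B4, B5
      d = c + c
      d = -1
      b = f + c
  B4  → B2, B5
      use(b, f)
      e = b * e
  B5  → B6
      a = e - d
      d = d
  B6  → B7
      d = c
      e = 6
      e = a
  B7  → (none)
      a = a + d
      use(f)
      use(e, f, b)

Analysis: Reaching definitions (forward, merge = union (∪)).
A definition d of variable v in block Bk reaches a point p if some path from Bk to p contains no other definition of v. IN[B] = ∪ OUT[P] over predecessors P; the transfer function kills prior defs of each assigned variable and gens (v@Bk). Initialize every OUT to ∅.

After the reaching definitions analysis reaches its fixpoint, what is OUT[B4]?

Answer: {a@B2, b@B3, c@B1, d@B3, e@B4, f@B2}

Working:
Converged values:
  B0:   IN={}   OUT={d@B0}
  B1:   IN={d@B0}   OUT={c@B1, d@B0}
  B2:   IN={a@B2, b@B3, c@B1, d@B0, d@B3, e@B4, f@B2}   OUT={a@B2, b@B3, c@B1, d@B0, d@B3, e@B4, f@B2}
  B3:   IN={a@B2, b@B3, c@B1, d@B0, d@B3, e@B4, f@B2}   OUT={a@B2, b@B3, c@B1, d@B3, e@B4, f@B2}
  B4:   IN={a@B2, b@B3, c@B1, d@B3, e@B4, f@B2}   OUT={a@B2, b@B3, c@B1, d@B3, e@B4, f@B2}
  B5:   IN={a@B2, b@B3, c@B1, d@B3, e@B4, f@B2}   OUT={a@B5, b@B3, c@B1, d@B5, e@B4, f@B2}
  B6:   IN={a@B5, b@B3, c@B1, d@B5, e@B4, f@B2}   OUT={a@B5, b@B3, c@B1, d@B6, e@B6, f@B2}
  B7:   IN={a@B5, b@B3, c@B1, d@B6, e@B6, f@B2}   OUT={a@B7, b@B3, c@B1, d@B6, e@B6, f@B2}

Merge at B4: IN[B4] = OUT[B3] = {a@B2, b@B3, c@B1, d@B3, e@B4, f@B2}
Applying B4's transfer function to that IN value gives OUT[B4] (row B4 above).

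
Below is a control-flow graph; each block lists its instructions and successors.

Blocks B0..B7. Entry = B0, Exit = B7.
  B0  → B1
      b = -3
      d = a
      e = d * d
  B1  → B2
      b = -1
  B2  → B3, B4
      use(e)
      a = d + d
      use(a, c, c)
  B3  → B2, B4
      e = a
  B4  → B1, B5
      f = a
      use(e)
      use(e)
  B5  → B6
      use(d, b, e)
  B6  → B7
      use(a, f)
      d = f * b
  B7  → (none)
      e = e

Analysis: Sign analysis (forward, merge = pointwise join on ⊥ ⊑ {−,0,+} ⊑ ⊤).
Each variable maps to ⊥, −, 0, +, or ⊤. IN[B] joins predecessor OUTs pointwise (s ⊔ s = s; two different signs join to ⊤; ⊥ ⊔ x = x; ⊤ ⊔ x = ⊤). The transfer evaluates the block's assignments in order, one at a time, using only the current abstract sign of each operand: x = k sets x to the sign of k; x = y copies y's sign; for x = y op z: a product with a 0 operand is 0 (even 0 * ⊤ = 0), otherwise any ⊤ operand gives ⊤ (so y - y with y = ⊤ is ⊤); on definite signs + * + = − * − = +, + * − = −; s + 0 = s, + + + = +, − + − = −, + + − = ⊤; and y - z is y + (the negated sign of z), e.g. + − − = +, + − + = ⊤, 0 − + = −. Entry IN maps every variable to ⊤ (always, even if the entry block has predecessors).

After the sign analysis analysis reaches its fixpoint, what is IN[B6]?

Answer: {a: ⊤, b: -, c: ⊤, d: ⊤, e: ⊤, f: ⊤}

Trace:
Converged values:
  B0: | IN=(all ⊤) | OUT={b:-; rest ⊤}
  B1: | IN={b:-; rest ⊤} | OUT={b:-; rest ⊤}
  B2: | IN={b:-; rest ⊤} | OUT={b:-; rest ⊤}
  B3: | IN={b:-; rest ⊤} | OUT={b:-; rest ⊤}
  B4: | IN={b:-; rest ⊤} | OUT={b:-; rest ⊤}
  B5: | IN={b:-; rest ⊤} | OUT={b:-; rest ⊤}
  B6: | IN={b:-; rest ⊤} | OUT={b:-; rest ⊤}
  B7: | IN={b:-; rest ⊤} | OUT={b:-; rest ⊤}

Merge at B6: IN[B6] = OUT[B5] = {a: ⊤, b: -, c: ⊤, d: ⊤, e: ⊤, f: ⊤}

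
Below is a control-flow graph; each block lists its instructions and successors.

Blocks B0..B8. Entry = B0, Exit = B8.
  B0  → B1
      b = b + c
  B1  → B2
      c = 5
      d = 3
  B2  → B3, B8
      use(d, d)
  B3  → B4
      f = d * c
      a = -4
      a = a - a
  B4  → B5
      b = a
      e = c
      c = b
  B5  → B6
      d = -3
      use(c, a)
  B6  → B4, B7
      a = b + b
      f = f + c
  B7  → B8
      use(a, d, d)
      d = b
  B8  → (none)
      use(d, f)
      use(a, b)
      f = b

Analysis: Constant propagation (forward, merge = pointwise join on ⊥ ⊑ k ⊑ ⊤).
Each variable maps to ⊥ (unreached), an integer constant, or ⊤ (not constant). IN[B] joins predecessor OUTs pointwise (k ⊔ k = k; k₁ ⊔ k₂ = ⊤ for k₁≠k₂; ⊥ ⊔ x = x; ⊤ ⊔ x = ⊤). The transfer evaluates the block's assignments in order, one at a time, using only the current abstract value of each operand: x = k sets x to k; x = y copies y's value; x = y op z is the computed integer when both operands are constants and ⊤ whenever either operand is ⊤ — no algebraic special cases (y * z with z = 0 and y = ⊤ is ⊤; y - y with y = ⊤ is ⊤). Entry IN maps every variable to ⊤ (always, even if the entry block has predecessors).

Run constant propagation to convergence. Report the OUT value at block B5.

Converged values:
  B0: | IN=(all ⊤) | OUT=(all ⊤)
  B1: | IN=(all ⊤) | OUT={c:5, d:3; rest ⊤}
  B2: | IN={c:5, d:3; rest ⊤} | OUT={c:5, d:3; rest ⊤}
  B3: | IN={c:5, d:3; rest ⊤} | OUT={a:0, c:5, d:3, f:15; rest ⊤}
  B4: | IN={a:0, f:15; rest ⊤} | OUT={a:0, b:0, c:0, f:15; rest ⊤}
  B5: | IN={a:0, b:0, c:0, f:15; rest ⊤} | OUT={a:0, b:0, c:0, d:-3, f:15; rest ⊤}
  B6: | IN={a:0, b:0, c:0, d:-3, f:15; rest ⊤} | OUT={a:0, b:0, c:0, d:-3, f:15; rest ⊤}
  B7: | IN={a:0, b:0, c:0, d:-3, f:15; rest ⊤} | OUT={a:0, b:0, c:0, d:0, f:15; rest ⊤}
  B8: | IN=(all ⊤) | OUT=(all ⊤)

Merge at B5: IN[B5] = OUT[B4] = {a: 0, b: 0, c: 0, d: ⊤, e: ⊤, f: 15}
Applying B5's transfer function to that IN value gives OUT[B5] (row B5 above).

Answer: {a: 0, b: 0, c: 0, d: -3, e: ⊤, f: 15}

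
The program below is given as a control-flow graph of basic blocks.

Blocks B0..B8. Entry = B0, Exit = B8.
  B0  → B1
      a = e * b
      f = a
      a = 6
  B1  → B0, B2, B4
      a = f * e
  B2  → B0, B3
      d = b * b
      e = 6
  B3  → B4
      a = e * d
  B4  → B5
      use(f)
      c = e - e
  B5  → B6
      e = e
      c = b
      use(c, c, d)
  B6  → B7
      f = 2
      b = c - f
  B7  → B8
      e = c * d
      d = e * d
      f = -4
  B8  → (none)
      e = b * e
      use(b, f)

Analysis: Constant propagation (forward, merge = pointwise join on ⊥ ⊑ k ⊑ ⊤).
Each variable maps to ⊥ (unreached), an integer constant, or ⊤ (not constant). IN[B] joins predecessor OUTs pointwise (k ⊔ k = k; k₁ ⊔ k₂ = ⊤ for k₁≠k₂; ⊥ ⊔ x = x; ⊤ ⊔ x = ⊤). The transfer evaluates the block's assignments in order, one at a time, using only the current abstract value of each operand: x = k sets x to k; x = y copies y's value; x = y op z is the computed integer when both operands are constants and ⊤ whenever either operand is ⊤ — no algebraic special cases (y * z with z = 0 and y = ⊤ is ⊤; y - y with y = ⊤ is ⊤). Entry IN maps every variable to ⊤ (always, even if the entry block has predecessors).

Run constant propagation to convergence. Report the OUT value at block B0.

Per-block solution:
  B0:  IN=(all ⊤)  OUT={a:6; rest ⊤}
  B1:  IN={a:6; rest ⊤}  OUT=(all ⊤)
  B2:  IN=(all ⊤)  OUT={e:6; rest ⊤}
  B3:  IN={e:6; rest ⊤}  OUT={e:6; rest ⊤}
  B4:  IN=(all ⊤)  OUT=(all ⊤)
  B5:  IN=(all ⊤)  OUT=(all ⊤)
  B6:  IN=(all ⊤)  OUT={f:2; rest ⊤}
  B7:  IN={f:2; rest ⊤}  OUT={f:-4; rest ⊤}
  B8:  IN={f:-4; rest ⊤}  OUT={f:-4; rest ⊤}

Merge at B0 (entry node, so the boundary value (all ⊤) is joined with the incoming edge(s)): IN[B0] = (all ⊤) ⊔ OUT[B1] ⊔ OUT[B2] = {a: ⊤, b: ⊤, c: ⊤, d: ⊤, e: ⊤, f: ⊤}
Applying B0's transfer function to that IN value gives OUT[B0] (row B0 above).

Answer: {a: 6, b: ⊤, c: ⊤, d: ⊤, e: ⊤, f: ⊤}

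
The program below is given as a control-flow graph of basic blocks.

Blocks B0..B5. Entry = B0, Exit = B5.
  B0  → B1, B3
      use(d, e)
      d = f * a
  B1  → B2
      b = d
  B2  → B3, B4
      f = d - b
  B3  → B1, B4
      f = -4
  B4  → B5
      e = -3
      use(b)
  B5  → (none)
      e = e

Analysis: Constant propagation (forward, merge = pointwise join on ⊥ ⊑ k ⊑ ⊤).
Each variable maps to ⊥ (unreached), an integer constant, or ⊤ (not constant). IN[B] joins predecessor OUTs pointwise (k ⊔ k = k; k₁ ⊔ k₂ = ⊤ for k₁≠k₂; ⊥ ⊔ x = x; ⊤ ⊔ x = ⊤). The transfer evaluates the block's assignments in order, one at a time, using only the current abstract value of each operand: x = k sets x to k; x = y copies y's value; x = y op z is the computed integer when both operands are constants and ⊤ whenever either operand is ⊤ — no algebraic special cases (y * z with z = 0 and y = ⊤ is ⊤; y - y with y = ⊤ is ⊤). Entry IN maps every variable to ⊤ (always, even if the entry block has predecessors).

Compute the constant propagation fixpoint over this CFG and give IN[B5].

Answer: {a: ⊤, b: ⊤, c: ⊤, d: ⊤, e: -3, f: ⊤}

Trace:
Converged values:
  B0:   IN=(all ⊤)   OUT=(all ⊤)
  B1:   IN=(all ⊤)   OUT=(all ⊤)
  B2:   IN=(all ⊤)   OUT=(all ⊤)
  B3:   IN=(all ⊤)   OUT={f:-4; rest ⊤}
  B4:   IN=(all ⊤)   OUT={e:-3; rest ⊤}
  B5:   IN={e:-3; rest ⊤}   OUT={e:-3; rest ⊤}

Merge at B5: IN[B5] = OUT[B4] = {a: ⊤, b: ⊤, c: ⊤, d: ⊤, e: -3, f: ⊤}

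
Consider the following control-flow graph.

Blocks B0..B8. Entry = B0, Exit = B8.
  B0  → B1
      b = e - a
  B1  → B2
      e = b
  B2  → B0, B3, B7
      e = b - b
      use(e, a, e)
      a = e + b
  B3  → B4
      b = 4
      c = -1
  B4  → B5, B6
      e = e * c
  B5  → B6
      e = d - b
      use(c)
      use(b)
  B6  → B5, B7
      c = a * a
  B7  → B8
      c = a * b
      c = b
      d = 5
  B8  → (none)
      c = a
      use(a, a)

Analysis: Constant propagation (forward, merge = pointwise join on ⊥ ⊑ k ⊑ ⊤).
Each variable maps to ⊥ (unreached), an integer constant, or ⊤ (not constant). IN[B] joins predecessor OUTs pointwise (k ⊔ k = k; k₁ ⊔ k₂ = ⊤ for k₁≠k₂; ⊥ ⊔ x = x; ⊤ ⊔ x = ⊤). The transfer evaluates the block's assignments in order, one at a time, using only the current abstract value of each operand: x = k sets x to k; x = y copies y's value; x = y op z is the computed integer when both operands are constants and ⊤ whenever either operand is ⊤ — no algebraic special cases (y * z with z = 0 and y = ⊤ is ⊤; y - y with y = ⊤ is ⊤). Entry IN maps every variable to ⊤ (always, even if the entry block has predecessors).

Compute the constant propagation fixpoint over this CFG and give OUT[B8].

Answer: {a: ⊤, b: ⊤, c: ⊤, d: 5, e: ⊤, f: ⊤}

Working:
Per-block solution:
  B0:  IN=(all ⊤)  OUT=(all ⊤)
  B1:  IN=(all ⊤)  OUT=(all ⊤)
  B2:  IN=(all ⊤)  OUT=(all ⊤)
  B3:  IN=(all ⊤)  OUT={b:4, c:-1; rest ⊤}
  B4:  IN={b:4, c:-1; rest ⊤}  OUT={b:4, c:-1; rest ⊤}
  B5:  IN={b:4; rest ⊤}  OUT={b:4; rest ⊤}
  B6:  IN={b:4; rest ⊤}  OUT={b:4; rest ⊤}
  B7:  IN=(all ⊤)  OUT={d:5; rest ⊤}
  B8:  IN={d:5; rest ⊤}  OUT={d:5; rest ⊤}

Merge at B8: IN[B8] = OUT[B7] = {a: ⊤, b: ⊤, c: ⊤, d: 5, e: ⊤, f: ⊤}
Applying B8's transfer function to that IN value gives OUT[B8] (row B8 above).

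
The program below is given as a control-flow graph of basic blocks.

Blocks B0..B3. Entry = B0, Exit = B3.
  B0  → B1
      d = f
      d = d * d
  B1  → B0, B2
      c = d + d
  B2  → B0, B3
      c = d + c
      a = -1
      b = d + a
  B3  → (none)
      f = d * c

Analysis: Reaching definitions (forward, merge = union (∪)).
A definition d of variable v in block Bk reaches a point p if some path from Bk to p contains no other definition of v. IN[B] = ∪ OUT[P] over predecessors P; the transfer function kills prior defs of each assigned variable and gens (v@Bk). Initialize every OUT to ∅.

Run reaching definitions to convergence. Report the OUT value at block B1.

Answer: {a@B2, b@B2, c@B1, d@B0}

Working:
Fixpoint table:
  B0:  IN={a@B2, b@B2, c@B1, c@B2, d@B0}  OUT={a@B2, b@B2, c@B1, c@B2, d@B0}
  B1:  IN={a@B2, b@B2, c@B1, c@B2, d@B0}  OUT={a@B2, b@B2, c@B1, d@B0}
  B2:  IN={a@B2, b@B2, c@B1, d@B0}  OUT={a@B2, b@B2, c@B2, d@B0}
  B3:  IN={a@B2, b@B2, c@B2, d@B0}  OUT={a@B2, b@B2, c@B2, d@B0, f@B3}

Merge at B1: IN[B1] = OUT[B0] = {a@B2, b@B2, c@B1, c@B2, d@B0}
Applying B1's transfer function to that IN value gives OUT[B1] (row B1 above).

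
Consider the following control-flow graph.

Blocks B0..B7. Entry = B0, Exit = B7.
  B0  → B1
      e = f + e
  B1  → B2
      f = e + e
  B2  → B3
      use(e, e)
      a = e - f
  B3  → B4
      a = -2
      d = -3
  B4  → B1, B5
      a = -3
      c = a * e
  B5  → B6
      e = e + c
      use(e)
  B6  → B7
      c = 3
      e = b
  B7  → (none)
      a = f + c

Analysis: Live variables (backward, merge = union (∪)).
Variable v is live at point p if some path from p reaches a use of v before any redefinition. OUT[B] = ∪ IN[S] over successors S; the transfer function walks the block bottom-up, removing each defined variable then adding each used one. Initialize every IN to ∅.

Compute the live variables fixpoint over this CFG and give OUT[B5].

Answer: {b, f}

Trace:
Fixpoint table:
  B0:  IN={b, e, f}  OUT={b, e}
  B1:  IN={b, e}  OUT={b, e, f}
  B2:  IN={b, e, f}  OUT={b, e, f}
  B3:  IN={b, e, f}  OUT={b, e, f}
  B4:  IN={b, e, f}  OUT={b, c, e, f}
  B5:  IN={b, c, e, f}  OUT={b, f}
  B6:  IN={b, f}  OUT={c, f}
  B7:  IN={c, f}  OUT={}

Merge at B5: OUT[B5] = IN[B6] = {b, f}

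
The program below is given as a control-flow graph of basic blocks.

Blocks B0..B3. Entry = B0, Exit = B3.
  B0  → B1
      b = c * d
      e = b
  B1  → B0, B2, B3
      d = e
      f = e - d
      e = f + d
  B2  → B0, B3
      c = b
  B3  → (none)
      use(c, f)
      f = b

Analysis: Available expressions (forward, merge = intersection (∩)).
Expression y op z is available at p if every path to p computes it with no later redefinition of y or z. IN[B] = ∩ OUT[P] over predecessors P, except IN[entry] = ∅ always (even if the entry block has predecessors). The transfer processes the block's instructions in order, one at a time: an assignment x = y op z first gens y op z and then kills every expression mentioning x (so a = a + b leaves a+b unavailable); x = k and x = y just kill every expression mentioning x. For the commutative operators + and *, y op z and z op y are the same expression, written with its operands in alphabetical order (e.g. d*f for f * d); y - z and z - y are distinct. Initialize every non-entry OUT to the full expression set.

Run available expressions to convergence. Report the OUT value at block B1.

Answer: {d+f}

Working:
Converged values:
  B0:   IN={}   OUT={c*d}
  B1:   IN={c*d}   OUT={d+f}
  B2:   IN={d+f}   OUT={d+f}
  B3:   IN={d+f}   OUT={}

Merge at B1: IN[B1] = OUT[B0] = {c*d}
Applying B1's transfer function to that IN value gives OUT[B1] (row B1 above).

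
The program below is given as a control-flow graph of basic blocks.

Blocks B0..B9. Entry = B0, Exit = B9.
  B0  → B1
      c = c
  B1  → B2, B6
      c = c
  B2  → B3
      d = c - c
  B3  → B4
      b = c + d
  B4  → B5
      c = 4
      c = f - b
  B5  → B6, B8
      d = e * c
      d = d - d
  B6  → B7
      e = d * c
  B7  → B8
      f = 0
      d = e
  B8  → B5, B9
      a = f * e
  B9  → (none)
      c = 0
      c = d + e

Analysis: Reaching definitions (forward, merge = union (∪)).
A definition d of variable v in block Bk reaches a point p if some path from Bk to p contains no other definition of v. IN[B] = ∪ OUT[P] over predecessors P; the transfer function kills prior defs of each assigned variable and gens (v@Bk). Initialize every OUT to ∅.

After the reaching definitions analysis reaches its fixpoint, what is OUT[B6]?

Answer: {a@B8, b@B3, c@B1, c@B4, d@B5, e@B6, f@B7}

Working:
Fixpoint table:
  B0:  IN={}  OUT={c@B0}
  B1:  IN={c@B0}  OUT={c@B1}
  B2:  IN={c@B1}  OUT={c@B1, d@B2}
  B3:  IN={c@B1, d@B2}  OUT={b@B3, c@B1, d@B2}
  B4:  IN={b@B3, c@B1, d@B2}  OUT={b@B3, c@B4, d@B2}
  B5:  IN={a@B8, b@B3, c@B1, c@B4, d@B2, d@B5, d@B7, e@B6, f@B7}  OUT={a@B8, b@B3, c@B1, c@B4, d@B5, e@B6, f@B7}
  B6:  IN={a@B8, b@B3, c@B1, c@B4, d@B5, e@B6, f@B7}  OUT={a@B8, b@B3, c@B1, c@B4, d@B5, e@B6, f@B7}
  B7:  IN={a@B8, b@B3, c@B1, c@B4, d@B5, e@B6, f@B7}  OUT={a@B8, b@B3, c@B1, c@B4, d@B7, e@B6, f@B7}
  B8:  IN={a@B8, b@B3, c@B1, c@B4, d@B5, d@B7, e@B6, f@B7}  OUT={a@B8, b@B3, c@B1, c@B4, d@B5, d@B7, e@B6, f@B7}
  B9:  IN={a@B8, b@B3, c@B1, c@B4, d@B5, d@B7, e@B6, f@B7}  OUT={a@B8, b@B3, c@B9, d@B5, d@B7, e@B6, f@B7}

Merge at B6: IN[B6] = OUT[B1] ⊔ OUT[B5] = {a@B8, b@B3, c@B1, c@B4, d@B5, e@B6, f@B7}
Applying B6's transfer function to that IN value gives OUT[B6] (row B6 above).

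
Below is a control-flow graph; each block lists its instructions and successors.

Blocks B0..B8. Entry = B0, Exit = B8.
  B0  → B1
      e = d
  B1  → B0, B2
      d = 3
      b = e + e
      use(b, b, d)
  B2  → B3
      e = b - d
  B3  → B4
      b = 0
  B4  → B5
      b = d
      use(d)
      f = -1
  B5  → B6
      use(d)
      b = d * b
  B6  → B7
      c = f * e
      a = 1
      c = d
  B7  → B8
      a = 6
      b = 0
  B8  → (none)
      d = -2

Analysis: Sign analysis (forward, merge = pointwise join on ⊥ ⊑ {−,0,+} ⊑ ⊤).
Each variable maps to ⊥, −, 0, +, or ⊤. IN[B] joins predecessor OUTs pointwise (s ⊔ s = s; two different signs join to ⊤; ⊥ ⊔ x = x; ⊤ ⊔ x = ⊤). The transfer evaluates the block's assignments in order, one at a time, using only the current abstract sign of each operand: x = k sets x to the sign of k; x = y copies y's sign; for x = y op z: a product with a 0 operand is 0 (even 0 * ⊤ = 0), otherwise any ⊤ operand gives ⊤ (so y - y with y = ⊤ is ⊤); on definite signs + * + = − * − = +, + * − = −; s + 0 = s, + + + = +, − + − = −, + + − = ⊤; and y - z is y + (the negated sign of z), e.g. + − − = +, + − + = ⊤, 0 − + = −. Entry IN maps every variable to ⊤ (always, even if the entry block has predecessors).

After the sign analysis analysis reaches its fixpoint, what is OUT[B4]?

Answer: {a: ⊤, b: +, c: ⊤, d: +, e: ⊤, f: -}

Derivation:
Converged values:
  B0: | IN=(all ⊤) | OUT=(all ⊤)
  B1: | IN=(all ⊤) | OUT={d:+; rest ⊤}
  B2: | IN={d:+; rest ⊤} | OUT={d:+; rest ⊤}
  B3: | IN={d:+; rest ⊤} | OUT={b:0, d:+; rest ⊤}
  B4: | IN={b:0, d:+; rest ⊤} | OUT={b:+, d:+, f:-; rest ⊤}
  B5: | IN={b:+, d:+, f:-; rest ⊤} | OUT={b:+, d:+, f:-; rest ⊤}
  B6: | IN={b:+, d:+, f:-; rest ⊤} | OUT={a:+, b:+, c:+, d:+, f:-; rest ⊤}
  B7: | IN={a:+, b:+, c:+, d:+, f:-; rest ⊤} | OUT={a:+, b:0, c:+, d:+, f:-; rest ⊤}
  B8: | IN={a:+, b:0, c:+, d:+, f:-; rest ⊤} | OUT={a:+, b:0, c:+, d:-, f:-; rest ⊤}

Merge at B4: IN[B4] = OUT[B3] = {a: ⊤, b: 0, c: ⊤, d: +, e: ⊤, f: ⊤}
Applying B4's transfer function to that IN value gives OUT[B4] (row B4 above).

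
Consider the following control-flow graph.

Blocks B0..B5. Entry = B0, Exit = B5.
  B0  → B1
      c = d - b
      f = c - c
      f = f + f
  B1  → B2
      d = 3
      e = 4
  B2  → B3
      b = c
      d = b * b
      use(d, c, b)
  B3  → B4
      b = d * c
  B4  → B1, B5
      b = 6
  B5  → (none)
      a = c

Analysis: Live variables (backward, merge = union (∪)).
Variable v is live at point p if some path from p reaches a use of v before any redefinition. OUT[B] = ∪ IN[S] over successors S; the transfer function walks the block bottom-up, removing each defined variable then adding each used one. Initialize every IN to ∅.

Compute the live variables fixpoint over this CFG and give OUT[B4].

Answer: {c}

Derivation:
Per-block solution:
  B0: | IN={b, d} | OUT={c}
  B1: | IN={c} | OUT={c}
  B2: | IN={c} | OUT={c, d}
  B3: | IN={c, d} | OUT={c}
  B4: | IN={c} | OUT={c}
  B5: | IN={c} | OUT={}

Merge at B4: OUT[B4] = IN[B1] ⊔ IN[B5] = {c}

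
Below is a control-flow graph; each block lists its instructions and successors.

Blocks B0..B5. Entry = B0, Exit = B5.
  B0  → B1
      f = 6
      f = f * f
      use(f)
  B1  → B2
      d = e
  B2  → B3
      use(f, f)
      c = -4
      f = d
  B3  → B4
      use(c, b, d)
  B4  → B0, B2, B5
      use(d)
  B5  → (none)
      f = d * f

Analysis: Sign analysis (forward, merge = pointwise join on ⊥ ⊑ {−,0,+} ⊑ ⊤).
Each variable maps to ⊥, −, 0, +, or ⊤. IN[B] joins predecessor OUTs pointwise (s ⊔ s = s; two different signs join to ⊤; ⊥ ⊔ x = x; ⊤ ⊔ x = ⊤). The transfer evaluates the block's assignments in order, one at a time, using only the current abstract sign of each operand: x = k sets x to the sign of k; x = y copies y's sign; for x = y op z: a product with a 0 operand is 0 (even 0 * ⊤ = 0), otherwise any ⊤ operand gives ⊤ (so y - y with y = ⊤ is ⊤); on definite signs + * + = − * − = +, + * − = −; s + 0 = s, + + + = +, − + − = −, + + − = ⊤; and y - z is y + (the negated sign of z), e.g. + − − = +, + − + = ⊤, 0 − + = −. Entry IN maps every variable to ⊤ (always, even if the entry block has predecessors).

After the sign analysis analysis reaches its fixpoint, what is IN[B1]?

Answer: {a: ⊤, b: ⊤, c: ⊤, d: ⊤, e: ⊤, f: +}

Trace:
Fixpoint table:
  B0:  IN=(all ⊤)  OUT={f:+; rest ⊤}
  B1:  IN={f:+; rest ⊤}  OUT={f:+; rest ⊤}
  B2:  IN=(all ⊤)  OUT={c:-; rest ⊤}
  B3:  IN={c:-; rest ⊤}  OUT={c:-; rest ⊤}
  B4:  IN={c:-; rest ⊤}  OUT={c:-; rest ⊤}
  B5:  IN={c:-; rest ⊤}  OUT={c:-; rest ⊤}

Merge at B1: IN[B1] = OUT[B0] = {a: ⊤, b: ⊤, c: ⊤, d: ⊤, e: ⊤, f: +}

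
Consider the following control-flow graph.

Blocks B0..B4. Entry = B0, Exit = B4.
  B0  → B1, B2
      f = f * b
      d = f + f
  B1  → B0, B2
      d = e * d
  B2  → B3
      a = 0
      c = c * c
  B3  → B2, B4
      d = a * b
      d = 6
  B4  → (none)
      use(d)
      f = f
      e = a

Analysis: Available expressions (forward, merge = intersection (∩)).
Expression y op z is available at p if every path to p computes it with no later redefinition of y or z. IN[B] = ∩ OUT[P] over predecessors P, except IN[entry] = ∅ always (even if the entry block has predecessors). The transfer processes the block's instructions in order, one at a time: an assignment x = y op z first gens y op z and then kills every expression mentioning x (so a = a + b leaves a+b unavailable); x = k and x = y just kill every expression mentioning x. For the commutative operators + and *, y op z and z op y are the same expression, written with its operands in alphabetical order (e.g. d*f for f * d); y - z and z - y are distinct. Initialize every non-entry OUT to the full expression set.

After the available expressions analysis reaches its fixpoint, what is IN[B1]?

Per-block solution:
  B0:   IN={}   OUT={f+f}
  B1:   IN={f+f}   OUT={f+f}
  B2:   IN={f+f}   OUT={f+f}
  B3:   IN={f+f}   OUT={a*b, f+f}
  B4:   IN={a*b, f+f}   OUT={a*b}

Merge at B1: IN[B1] = OUT[B0] = {f+f}

Answer: {f+f}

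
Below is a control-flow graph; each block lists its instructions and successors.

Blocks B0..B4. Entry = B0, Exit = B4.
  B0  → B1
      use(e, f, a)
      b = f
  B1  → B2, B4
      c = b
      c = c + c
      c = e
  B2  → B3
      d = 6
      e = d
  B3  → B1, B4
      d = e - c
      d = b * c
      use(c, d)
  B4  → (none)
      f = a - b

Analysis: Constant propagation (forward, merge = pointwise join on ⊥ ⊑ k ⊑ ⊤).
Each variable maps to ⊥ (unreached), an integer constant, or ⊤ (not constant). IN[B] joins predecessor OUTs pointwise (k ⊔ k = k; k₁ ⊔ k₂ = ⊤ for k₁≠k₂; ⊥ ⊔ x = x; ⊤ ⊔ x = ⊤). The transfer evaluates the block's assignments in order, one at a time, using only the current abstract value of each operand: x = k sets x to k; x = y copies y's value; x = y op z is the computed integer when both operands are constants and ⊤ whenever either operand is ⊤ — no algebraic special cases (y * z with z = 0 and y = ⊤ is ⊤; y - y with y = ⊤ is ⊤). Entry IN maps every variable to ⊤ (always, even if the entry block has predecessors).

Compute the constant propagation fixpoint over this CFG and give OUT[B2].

Answer: {a: ⊤, b: ⊤, c: ⊤, d: 6, e: 6, f: ⊤}

Derivation:
Converged values:
  B0: | IN=(all ⊤) | OUT=(all ⊤)
  B1: | IN=(all ⊤) | OUT=(all ⊤)
  B2: | IN=(all ⊤) | OUT={d:6, e:6; rest ⊤}
  B3: | IN={d:6, e:6; rest ⊤} | OUT={e:6; rest ⊤}
  B4: | IN=(all ⊤) | OUT=(all ⊤)

Merge at B2: IN[B2] = OUT[B1] = {a: ⊤, b: ⊤, c: ⊤, d: ⊤, e: ⊤, f: ⊤}
Applying B2's transfer function to that IN value gives OUT[B2] (row B2 above).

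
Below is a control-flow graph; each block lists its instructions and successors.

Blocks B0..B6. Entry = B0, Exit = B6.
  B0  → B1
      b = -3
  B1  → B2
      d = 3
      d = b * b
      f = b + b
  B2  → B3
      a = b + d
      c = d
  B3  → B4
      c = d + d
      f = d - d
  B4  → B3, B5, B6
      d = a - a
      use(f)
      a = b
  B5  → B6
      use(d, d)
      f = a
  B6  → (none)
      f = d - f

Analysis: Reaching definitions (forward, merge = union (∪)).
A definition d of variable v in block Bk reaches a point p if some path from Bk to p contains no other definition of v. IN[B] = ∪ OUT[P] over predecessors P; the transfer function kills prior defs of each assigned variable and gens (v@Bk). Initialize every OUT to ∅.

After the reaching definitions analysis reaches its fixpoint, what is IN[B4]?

Answer: {a@B2, a@B4, b@B0, c@B3, d@B1, d@B4, f@B3}

Working:
Converged values:
  B0: | IN={} | OUT={b@B0}
  B1: | IN={b@B0} | OUT={b@B0, d@B1, f@B1}
  B2: | IN={b@B0, d@B1, f@B1} | OUT={a@B2, b@B0, c@B2, d@B1, f@B1}
  B3: | IN={a@B2, a@B4, b@B0, c@B2, c@B3, d@B1, d@B4, f@B1, f@B3} | OUT={a@B2, a@B4, b@B0, c@B3, d@B1, d@B4, f@B3}
  B4: | IN={a@B2, a@B4, b@B0, c@B3, d@B1, d@B4, f@B3} | OUT={a@B4, b@B0, c@B3, d@B4, f@B3}
  B5: | IN={a@B4, b@B0, c@B3, d@B4, f@B3} | OUT={a@B4, b@B0, c@B3, d@B4, f@B5}
  B6: | IN={a@B4, b@B0, c@B3, d@B4, f@B3, f@B5} | OUT={a@B4, b@B0, c@B3, d@B4, f@B6}

Merge at B4: IN[B4] = OUT[B3] = {a@B2, a@B4, b@B0, c@B3, d@B1, d@B4, f@B3}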